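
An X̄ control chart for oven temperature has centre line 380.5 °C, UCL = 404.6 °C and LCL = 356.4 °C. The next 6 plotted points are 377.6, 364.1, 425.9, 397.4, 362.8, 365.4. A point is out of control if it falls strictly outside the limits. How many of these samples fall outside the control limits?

1

Compare each point to [356.4, 404.6]: sample 3 = 425.9 > UCL.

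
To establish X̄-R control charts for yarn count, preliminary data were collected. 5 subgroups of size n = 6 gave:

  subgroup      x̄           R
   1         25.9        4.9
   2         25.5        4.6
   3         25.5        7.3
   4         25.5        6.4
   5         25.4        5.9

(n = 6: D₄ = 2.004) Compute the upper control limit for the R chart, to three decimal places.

11.663

R̄ = (4.9 + 4.6 + 7.3 + 6.4 + 5.9) / 5 = 29.1000 / 5 = 5.8200
UCL_R = D₄·R̄ = 2.004 × 5.8200 = 11.6633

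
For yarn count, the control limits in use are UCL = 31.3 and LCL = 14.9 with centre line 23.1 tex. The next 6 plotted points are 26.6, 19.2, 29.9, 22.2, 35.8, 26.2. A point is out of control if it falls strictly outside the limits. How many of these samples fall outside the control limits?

Compare each point to [14.9, 31.3]: sample 5 = 35.8 > UCL.

1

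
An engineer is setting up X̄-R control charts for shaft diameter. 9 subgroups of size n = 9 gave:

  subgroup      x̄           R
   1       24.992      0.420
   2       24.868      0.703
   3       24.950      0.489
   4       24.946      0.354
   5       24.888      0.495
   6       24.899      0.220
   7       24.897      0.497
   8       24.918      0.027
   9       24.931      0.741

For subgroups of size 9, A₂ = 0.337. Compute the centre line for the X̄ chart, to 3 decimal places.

24.921

X̄̄ = (24.992 + 24.868 + 24.950 + 24.946 + 24.888 + 24.899 + 24.897 + 24.918 + 24.931) / 9 = 224.2890 / 9 = 24.9210
CL = X̄̄ = 24.9210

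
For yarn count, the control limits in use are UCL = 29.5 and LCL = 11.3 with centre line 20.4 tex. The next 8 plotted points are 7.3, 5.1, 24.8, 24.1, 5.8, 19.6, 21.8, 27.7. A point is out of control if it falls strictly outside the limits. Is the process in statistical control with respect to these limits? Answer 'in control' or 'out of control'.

out of control

Compare each point to [11.3, 29.5]: sample 1 = 7.3 < LCL; sample 2 = 5.1 < LCL; sample 5 = 5.8 < LCL.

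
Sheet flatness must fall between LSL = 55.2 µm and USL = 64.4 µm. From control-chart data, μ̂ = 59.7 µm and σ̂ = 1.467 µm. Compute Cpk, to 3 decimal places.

1.022

Cpu = (USL − μ̂) / (3σ̂) = (64.4 − 59.7) / (3 × 1.467) = 1.0679; Cpl = (μ̂ − LSL) / (3σ̂) = (59.7 − 55.2) / (3 × 1.467) = 1.0225; Cpk = min(Cpu, Cpl) = 1.0225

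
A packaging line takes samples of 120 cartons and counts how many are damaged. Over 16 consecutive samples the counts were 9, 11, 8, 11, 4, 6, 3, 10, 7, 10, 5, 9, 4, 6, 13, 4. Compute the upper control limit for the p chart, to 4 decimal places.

0.1288

p̄ = Σdᵢ / (k·n) = 120 / (16 × 120) = 0.06250
UCL = p̄ + 3·√(p̄(1−p̄)/n) = 0.06250 + 3 × √(0.06250×0.93750/120) = 0.06250 + 3 × 0.02210 = 0.12879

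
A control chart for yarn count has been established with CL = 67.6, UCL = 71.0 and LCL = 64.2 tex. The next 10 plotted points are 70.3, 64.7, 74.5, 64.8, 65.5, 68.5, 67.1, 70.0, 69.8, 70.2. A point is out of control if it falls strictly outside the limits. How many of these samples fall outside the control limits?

Compare each point to [64.2, 71.0]: sample 3 = 74.5 > UCL.

1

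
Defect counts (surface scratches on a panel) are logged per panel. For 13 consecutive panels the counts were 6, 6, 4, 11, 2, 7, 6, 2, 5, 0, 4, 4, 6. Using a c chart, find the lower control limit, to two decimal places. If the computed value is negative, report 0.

c̄ = (6 + 6 + 4 + 11 + 2 + 7 + 6 + 2 + 5 + 0 + 4 + 4 + 6) / 13 = 63 / 13 = 4.8462
LCL = c̄ − 3√c̄ = 4.8462 − 3 × 2.2014 = -1.7580 → 0 (cannot be negative)

0.00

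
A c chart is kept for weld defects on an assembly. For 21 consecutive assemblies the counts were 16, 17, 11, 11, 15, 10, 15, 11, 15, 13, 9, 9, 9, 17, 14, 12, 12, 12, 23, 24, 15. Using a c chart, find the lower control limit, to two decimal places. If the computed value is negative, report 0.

c̄ = (16 + 17 + 11 + 11 + 15 + 10 + 15 + 11 + 15 + 13 + 9 + 9 + 9 + 17 + 14 + 12 + 12 + 12 + 23 + 24 + 15) / 21 = 290 / 21 = 13.8095
LCL = c̄ − 3√c̄ = 13.8095 − 3 × 3.7161 = 2.6612

2.66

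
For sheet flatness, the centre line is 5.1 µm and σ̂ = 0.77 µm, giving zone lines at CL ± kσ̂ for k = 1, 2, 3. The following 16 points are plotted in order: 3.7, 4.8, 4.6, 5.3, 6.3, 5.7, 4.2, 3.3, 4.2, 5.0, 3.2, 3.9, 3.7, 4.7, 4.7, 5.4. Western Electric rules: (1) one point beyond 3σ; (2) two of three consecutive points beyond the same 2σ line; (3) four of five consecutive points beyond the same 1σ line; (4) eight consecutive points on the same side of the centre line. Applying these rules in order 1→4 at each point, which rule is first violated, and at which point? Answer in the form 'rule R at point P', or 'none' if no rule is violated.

Zone of each point (C = within 1σ̂, B = 1σ̂–2σ̂, A = 2σ̂–3σ̂, * = beyond 3σ̂; sign = side of CL): 1:-B, 2:-C, 3:-C, 4:+C, 5:+B, 6:+C, 7:-B, 8:-A, 9:-B, 10:-C, 11:-A, 12:-B, 13:-B, 14:-C, 15:-C, 16:+C
Rule 3 (four of five consecutive points beyond the same 1σ limit) is satisfied at point 11.

rule 3 at point 11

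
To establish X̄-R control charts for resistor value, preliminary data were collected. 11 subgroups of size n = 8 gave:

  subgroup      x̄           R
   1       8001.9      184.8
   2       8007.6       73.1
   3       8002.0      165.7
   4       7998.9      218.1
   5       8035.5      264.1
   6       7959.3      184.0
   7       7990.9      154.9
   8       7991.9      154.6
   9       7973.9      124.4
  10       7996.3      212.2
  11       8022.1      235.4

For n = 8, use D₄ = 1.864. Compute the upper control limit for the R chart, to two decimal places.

R̄ = (184.8 + 73.1 + 165.7 + 218.1 + 264.1 + 184.0 + 154.9 + 154.6 + 124.4 + 212.2 + 235.4) / 11 = 1971.3000 / 11 = 179.2091
UCL_R = D₄·R̄ = 1.864 × 179.2091 = 334.0457

334.05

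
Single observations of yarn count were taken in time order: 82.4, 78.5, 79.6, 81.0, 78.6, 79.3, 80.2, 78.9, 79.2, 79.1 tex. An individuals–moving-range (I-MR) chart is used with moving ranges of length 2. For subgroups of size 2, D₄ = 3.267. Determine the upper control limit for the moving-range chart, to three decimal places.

Moving ranges: 3.9, 1.1, 1.4, 2.4, 0.7, 0.9, 1.3, 0.3, 0.1; M̄R̄ = 12.1000 / 9 = 1.3444
UCL_MR = D₄·M̄R̄ = 3.267 × 1.3444 = 4.3923

4.392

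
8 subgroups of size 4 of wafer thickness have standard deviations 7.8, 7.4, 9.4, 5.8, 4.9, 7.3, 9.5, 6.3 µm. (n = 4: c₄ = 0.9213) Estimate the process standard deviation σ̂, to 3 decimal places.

7.924

s̄ = (7.8 + 7.4 + 9.4 + 5.8 + 4.9 + 7.3 + 9.5 + 6.3) / 8 = 7.3000
σ̂ = s̄ / c₄ = 7.3000 / 0.9213 = 7.9236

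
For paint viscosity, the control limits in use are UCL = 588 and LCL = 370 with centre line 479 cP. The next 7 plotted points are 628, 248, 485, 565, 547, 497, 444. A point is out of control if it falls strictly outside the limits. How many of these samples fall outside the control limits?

Compare each point to [370, 588]: sample 1 = 628 > UCL; sample 2 = 248 < LCL.

2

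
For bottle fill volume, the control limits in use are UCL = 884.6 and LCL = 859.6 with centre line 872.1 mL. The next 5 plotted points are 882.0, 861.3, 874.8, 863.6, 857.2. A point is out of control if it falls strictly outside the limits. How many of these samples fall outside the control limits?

1

Compare each point to [859.6, 884.6]: sample 5 = 857.2 < LCL.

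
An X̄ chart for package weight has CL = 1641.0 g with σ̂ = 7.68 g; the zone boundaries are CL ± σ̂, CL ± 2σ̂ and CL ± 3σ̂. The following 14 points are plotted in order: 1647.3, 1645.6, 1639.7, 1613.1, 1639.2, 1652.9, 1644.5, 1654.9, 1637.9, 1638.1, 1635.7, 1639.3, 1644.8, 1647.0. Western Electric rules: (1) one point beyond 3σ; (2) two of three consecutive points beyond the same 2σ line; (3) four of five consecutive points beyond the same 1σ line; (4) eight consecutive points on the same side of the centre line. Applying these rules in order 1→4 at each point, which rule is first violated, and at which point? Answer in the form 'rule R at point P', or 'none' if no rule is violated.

rule 1 at point 4

Zone of each point (C = within 1σ̂, B = 1σ̂–2σ̂, A = 2σ̂–3σ̂, * = beyond 3σ̂; sign = side of CL): 1:+C, 2:+C, 3:-C, 4:-*, 5:-C, 6:+B, 7:+C, 8:+B, 9:-C, 10:-C, 11:-C, 12:-C, 13:+C, 14:+C
Rule 1 (one point beyond the 3σ limits) is satisfied at point 4.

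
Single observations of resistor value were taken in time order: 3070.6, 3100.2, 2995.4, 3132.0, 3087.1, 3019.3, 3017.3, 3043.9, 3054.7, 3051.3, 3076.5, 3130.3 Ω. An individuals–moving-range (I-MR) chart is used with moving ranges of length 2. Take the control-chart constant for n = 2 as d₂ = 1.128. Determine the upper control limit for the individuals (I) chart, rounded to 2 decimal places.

3187.10

X̄ = (3070.6 + 3100.2 + 2995.4 + 3132.0 + 3087.1 + 3019.3 + 3017.3 + 3043.9 + 3054.7 + 3051.3 + 3076.5 + 3130.3) / 12 = 3064.8833
Moving ranges: 29.6, 104.8, 136.6, 44.9, 67.8, 2.0, 26.6, 10.8, 3.4, 25.2, 53.8; M̄R̄ = 505.5000 / 11 = 45.9545
UCL = X̄ + 3·M̄R̄/d₂ = 3064.8833 + 3 × 45.9545 / 1.128 = 3187.1029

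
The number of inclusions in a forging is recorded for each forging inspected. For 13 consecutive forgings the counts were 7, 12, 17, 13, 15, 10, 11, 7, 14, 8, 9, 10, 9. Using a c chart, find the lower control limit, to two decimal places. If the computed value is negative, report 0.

c̄ = (7 + 12 + 17 + 13 + 15 + 10 + 11 + 7 + 14 + 8 + 9 + 10 + 9) / 13 = 142 / 13 = 10.9231
LCL = c̄ − 3√c̄ = 10.9231 − 3 × 3.3050 = 1.0081

1.01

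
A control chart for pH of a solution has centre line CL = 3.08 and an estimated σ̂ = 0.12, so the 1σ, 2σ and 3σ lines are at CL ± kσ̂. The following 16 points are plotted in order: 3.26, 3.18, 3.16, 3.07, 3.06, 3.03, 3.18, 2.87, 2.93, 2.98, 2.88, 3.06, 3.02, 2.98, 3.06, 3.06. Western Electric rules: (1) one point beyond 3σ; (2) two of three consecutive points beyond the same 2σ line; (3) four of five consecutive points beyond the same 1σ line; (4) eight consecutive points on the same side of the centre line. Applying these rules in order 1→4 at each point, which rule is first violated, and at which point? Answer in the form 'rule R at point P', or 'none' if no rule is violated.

Zone of each point (C = within 1σ̂, B = 1σ̂–2σ̂, A = 2σ̂–3σ̂, * = beyond 3σ̂; sign = side of CL): 1:+B, 2:+C, 3:+C, 4:-C, 5:-C, 6:-C, 7:+C, 8:-B, 9:-B, 10:-C, 11:-B, 12:-C, 13:-C, 14:-C, 15:-C, 16:-C
Rule 4 (eight consecutive points on the same side of the centre line) is satisfied at point 15.

rule 4 at point 15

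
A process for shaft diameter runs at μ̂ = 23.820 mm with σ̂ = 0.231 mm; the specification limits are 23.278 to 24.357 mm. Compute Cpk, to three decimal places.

Cpu = (USL − μ̂) / (3σ̂) = (24.357 − 23.820) / (3 × 0.231) = 0.7749; Cpl = (μ̂ − LSL) / (3σ̂) = (23.820 − 23.278) / (3 × 0.231) = 0.7821; Cpk = min(Cpu, Cpl) = 0.7749

0.775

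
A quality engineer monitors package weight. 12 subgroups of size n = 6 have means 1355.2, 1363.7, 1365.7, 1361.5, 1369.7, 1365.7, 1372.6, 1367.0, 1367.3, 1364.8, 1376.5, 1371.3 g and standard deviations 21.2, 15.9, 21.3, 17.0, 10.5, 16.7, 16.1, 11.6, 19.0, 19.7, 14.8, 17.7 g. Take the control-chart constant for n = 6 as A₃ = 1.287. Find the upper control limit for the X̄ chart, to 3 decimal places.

X̄̄ = (1355.2 + 1363.7 + 1365.7 + 1361.5 + 1369.7 + 1365.7 + 1372.6 + 1367.0 + 1367.3 + 1364.8 + 1376.5 + 1371.3) / 12 = 1366.7500
s̄ = (21.2 + 15.9 + 21.3 + 17.0 + 10.5 + 16.7 + 16.1 + 11.6 + 19.0 + 19.7 + 14.8 + 17.7) / 12 = 16.7917
UCL = X̄̄ + A₃·s̄ = 1366.7500 + 1.287 × 16.7917 = 1388.3609

1388.361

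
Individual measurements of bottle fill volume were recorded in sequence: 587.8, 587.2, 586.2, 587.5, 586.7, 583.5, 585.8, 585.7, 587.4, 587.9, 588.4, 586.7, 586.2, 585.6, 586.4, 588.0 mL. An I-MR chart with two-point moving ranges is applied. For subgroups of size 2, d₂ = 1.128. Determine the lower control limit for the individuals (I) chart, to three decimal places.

583.638

X̄ = (587.8 + 587.2 + 586.2 + 587.5 + 586.7 + 583.5 + 585.8 + 585.7 + 587.4 + 587.9 + 588.4 + 586.7 + 586.2 + 585.6 + 586.4 + 588.0) / 16 = 586.6875
Moving ranges: 0.6, 1.0, 1.3, 0.8, 3.2, 2.3, 0.1, 1.7, 0.5, 0.5, 1.7, 0.5, 0.6, 0.8, 1.6; M̄R̄ = 17.2000 / 15 = 1.1467
LCL = X̄ − 3·M̄R̄/d₂ = 586.6875 − 3 × 1.1467 / 1.128 = 583.6379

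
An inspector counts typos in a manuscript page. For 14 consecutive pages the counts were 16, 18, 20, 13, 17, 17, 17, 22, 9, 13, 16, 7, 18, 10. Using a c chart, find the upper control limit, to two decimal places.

c̄ = (16 + 18 + 20 + 13 + 17 + 17 + 17 + 22 + 9 + 13 + 16 + 7 + 18 + 10) / 14 = 213 / 14 = 15.2143
UCL = c̄ + 3√c̄ = 15.2143 + 3 × √15.2143 = 15.2143 + 3 × 3.9005 = 26.9159

26.92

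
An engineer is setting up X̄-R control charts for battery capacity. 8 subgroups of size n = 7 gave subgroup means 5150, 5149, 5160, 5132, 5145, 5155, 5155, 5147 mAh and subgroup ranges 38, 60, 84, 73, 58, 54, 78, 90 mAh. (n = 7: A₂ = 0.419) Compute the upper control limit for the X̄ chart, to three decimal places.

5177.146

X̄̄ = (5150 + 5149 + 5160 + 5132 + 5145 + 5155 + 5155 + 5147) / 8 = 41193.0000 / 8 = 5149.1250
R̄ = (38 + 60 + 84 + 73 + 58 + 54 + 78 + 90) / 8 = 535.0000 / 8 = 66.8750
UCL = X̄̄ + A₂·R̄ = 5149.1250 + 0.419 × 66.8750 = 5177.1456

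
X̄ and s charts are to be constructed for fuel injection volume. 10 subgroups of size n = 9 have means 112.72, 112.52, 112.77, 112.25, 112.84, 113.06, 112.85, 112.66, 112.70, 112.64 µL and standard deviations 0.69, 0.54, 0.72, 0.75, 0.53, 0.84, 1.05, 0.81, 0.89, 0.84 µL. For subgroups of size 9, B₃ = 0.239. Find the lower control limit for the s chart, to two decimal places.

s̄ = (0.69 + 0.54 + 0.72 + 0.75 + 0.53 + 0.84 + 1.05 + 0.81 + 0.89 + 0.84) / 10 = 0.7660
LCL_s = B₃·s̄ = 0.239 × 0.7660 = 0.1831

0.18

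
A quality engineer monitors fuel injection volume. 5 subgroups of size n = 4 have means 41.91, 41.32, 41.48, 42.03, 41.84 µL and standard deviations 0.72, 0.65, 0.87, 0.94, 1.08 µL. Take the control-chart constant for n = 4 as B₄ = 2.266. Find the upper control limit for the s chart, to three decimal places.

1.931

s̄ = (0.72 + 0.65 + 0.87 + 0.94 + 1.08) / 5 = 0.8520
UCL_s = B₄·s̄ = 2.266 × 0.8520 = 1.9306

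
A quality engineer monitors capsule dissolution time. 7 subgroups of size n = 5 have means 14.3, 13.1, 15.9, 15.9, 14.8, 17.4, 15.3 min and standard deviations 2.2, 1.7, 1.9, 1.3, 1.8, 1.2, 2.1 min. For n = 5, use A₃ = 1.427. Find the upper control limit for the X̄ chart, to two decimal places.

17.73

X̄̄ = (14.3 + 13.1 + 15.9 + 15.9 + 14.8 + 17.4 + 15.3) / 7 = 15.2429
s̄ = (2.2 + 1.7 + 1.9 + 1.3 + 1.8 + 1.2 + 2.1) / 7 = 1.7429
UCL = X̄̄ + A₃·s̄ = 15.2429 + 1.427 × 1.7429 = 17.7299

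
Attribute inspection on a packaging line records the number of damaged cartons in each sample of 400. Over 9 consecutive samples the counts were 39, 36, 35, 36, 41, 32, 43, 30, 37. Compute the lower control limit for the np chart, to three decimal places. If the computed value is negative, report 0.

19.266

p̄ = Σdᵢ / (k·n) = 329 / (9 × 400) = 0.09139
LCL = np̄ − 3·√(np̄(1−p̄)) = 36.5556 − 3 × 5.7632 = 19.2659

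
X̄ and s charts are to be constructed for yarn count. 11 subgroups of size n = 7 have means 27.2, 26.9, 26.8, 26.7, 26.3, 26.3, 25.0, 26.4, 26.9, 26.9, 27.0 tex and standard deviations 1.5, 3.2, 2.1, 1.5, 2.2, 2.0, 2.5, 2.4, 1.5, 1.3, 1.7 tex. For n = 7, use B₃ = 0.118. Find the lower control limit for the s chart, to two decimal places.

s̄ = (1.5 + 3.2 + 2.1 + 1.5 + 2.2 + 2.0 + 2.5 + 2.4 + 1.5 + 1.3 + 1.7) / 11 = 1.9909
LCL_s = B₃·s̄ = 0.118 × 1.9909 = 0.2349

0.23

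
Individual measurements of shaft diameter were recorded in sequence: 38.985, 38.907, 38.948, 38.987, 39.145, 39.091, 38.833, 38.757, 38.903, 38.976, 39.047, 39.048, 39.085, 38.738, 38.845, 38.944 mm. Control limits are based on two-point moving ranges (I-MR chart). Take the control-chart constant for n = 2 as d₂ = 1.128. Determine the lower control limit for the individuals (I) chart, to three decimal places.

X̄ = (38.985 + 38.907 + 38.948 + 38.987 + 39.145 + 39.091 + 38.833 + 38.757 + 38.903 + 38.976 + 39.047 + 39.048 + 39.085 + 38.738 + 38.845 + 38.944) / 16 = 38.9524
Moving ranges: 0.078, 0.041, 0.039, 0.158, 0.054, 0.258, 0.076, 0.146, 0.073, 0.071, 0.001, 0.037, 0.347, 0.107, 0.099; M̄R̄ = 1.5850 / 15 = 0.1057
LCL = X̄ − 3·M̄R̄/d₂ = 38.9524 − 3 × 0.1057 / 1.128 = 38.6714

38.671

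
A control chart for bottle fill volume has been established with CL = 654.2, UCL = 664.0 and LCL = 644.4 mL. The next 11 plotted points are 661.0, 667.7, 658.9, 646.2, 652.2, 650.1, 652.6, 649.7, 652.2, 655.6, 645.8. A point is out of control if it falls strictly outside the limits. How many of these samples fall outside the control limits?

Compare each point to [644.4, 664.0]: sample 2 = 667.7 > UCL.

1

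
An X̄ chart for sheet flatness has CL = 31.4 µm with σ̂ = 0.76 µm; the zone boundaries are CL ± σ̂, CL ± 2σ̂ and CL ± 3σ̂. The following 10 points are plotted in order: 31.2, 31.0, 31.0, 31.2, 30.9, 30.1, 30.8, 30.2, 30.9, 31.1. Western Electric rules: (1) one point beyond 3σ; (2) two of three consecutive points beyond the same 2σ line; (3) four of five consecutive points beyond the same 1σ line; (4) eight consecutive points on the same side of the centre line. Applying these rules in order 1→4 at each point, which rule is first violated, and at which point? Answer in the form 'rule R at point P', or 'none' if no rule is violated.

Zone of each point (C = within 1σ̂, B = 1σ̂–2σ̂, A = 2σ̂–3σ̂, * = beyond 3σ̂; sign = side of CL): 1:-C, 2:-C, 3:-C, 4:-C, 5:-C, 6:-B, 7:-C, 8:-B, 9:-C, 10:-C
Rule 4 (eight consecutive points on the same side of the centre line) is satisfied at point 8.

rule 4 at point 8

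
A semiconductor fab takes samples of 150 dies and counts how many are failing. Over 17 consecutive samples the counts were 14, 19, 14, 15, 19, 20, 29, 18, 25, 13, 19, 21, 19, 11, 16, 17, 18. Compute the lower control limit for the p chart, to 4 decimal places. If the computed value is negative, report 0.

0.0407

p̄ = Σdᵢ / (k·n) = 307 / (17 × 150) = 0.12039
LCL = p̄ − 3·√(p̄(1−p̄)/n) = 0.12039 − 3 × 0.02657 = 0.04068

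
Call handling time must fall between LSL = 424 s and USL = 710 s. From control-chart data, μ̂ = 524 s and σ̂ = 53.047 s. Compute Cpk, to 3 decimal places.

Cpu = (USL − μ̂) / (3σ̂) = (710 − 524) / (3 × 53.047) = 1.1688; Cpl = (μ̂ − LSL) / (3σ̂) = (524 − 424) / (3 × 53.047) = 0.6284; Cpk = min(Cpu, Cpl) = 0.6284

0.628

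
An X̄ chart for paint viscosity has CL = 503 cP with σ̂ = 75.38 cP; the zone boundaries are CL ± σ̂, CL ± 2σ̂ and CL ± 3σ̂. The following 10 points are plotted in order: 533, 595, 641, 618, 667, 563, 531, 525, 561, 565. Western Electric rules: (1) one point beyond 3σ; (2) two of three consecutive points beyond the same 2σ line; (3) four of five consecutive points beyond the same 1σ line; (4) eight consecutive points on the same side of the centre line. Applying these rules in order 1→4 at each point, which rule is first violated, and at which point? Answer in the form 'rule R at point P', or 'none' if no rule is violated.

rule 3 at point 5

Zone of each point (C = within 1σ̂, B = 1σ̂–2σ̂, A = 2σ̂–3σ̂, * = beyond 3σ̂; sign = side of CL): 1:+C, 2:+B, 3:+B, 4:+B, 5:+A, 6:+C, 7:+C, 8:+C, 9:+C, 10:+C
Rule 3 (four of five consecutive points beyond the same 1σ limit) is satisfied at point 5.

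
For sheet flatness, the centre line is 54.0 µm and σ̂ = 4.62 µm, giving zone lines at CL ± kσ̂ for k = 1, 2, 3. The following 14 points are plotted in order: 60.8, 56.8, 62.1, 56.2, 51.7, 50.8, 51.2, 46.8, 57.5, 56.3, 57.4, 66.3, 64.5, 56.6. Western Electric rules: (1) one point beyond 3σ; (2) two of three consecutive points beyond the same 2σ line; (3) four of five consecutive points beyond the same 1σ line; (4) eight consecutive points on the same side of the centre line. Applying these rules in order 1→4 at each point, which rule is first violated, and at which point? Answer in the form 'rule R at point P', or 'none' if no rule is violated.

Zone of each point (C = within 1σ̂, B = 1σ̂–2σ̂, A = 2σ̂–3σ̂, * = beyond 3σ̂; sign = side of CL): 1:+B, 2:+C, 3:+B, 4:+C, 5:-C, 6:-C, 7:-C, 8:-B, 9:+C, 10:+C, 11:+C, 12:+A, 13:+A, 14:+C
Rule 2 (two of three consecutive points beyond the same 2σ limit) is satisfied at point 13.

rule 2 at point 13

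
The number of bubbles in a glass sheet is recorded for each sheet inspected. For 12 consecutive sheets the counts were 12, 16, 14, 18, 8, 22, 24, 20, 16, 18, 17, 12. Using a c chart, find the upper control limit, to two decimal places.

c̄ = (12 + 16 + 14 + 18 + 8 + 22 + 24 + 20 + 16 + 18 + 17 + 12) / 12 = 197 / 12 = 16.4167
UCL = c̄ + 3√c̄ = 16.4167 + 3 × √16.4167 = 16.4167 + 3 × 4.0517 = 28.5719

28.57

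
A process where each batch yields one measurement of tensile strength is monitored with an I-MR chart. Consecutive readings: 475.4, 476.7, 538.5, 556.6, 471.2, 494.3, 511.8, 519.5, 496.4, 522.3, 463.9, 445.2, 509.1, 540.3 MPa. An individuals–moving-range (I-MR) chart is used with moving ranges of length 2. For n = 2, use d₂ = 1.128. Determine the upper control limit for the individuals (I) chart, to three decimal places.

590.733

X̄ = (475.4 + 476.7 + 538.5 + 556.6 + 471.2 + 494.3 + 511.8 + 519.5 + 496.4 + 522.3 + 463.9 + 445.2 + 509.1 + 540.3) / 14 = 501.5143
Moving ranges: 1.3, 61.8, 18.1, 85.4, 23.1, 17.5, 7.7, 23.1, 25.9, 58.4, 18.7, 63.9, 31.2; M̄R̄ = 436.1000 / 13 = 33.5462
UCL = X̄ + 3·M̄R̄/d₂ = 501.5143 + 3 × 33.5462 / 1.128 = 590.7328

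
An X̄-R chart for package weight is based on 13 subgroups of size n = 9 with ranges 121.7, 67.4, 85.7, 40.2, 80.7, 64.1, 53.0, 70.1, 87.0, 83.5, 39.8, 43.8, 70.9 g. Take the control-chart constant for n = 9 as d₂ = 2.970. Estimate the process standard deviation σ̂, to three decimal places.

R̄ = (121.7 + 67.4 + 85.7 + 40.2 + 80.7 + 64.1 + 53.0 + 70.1 + 87.0 + 83.5 + 39.8 + 43.8 + 70.9) / 13 = 69.8385
σ̂ = R̄ / d₂ = 69.8385 / 2.970 = 23.5146

23.515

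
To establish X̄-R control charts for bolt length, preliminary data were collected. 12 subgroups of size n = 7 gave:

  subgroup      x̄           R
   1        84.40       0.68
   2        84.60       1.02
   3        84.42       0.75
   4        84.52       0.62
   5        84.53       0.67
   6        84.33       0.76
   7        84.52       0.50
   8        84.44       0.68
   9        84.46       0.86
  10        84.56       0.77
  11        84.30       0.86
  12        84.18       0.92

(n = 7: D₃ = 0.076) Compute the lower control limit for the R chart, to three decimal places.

0.058

R̄ = (0.68 + 1.02 + 0.75 + 0.62 + 0.67 + 0.76 + 0.50 + 0.68 + 0.86 + 0.77 + 0.86 + 0.92) / 12 = 9.0900 / 12 = 0.7575
LCL_R = D₃·R̄ = 0.076 × 0.7575 = 0.0576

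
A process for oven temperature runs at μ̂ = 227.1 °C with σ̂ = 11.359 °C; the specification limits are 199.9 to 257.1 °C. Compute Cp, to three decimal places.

Cp = (USL − LSL) / (6σ̂) = (257.1 − 199.9) / (6 × 11.359) = 57.2000 / 68.1540 = 0.8393

0.839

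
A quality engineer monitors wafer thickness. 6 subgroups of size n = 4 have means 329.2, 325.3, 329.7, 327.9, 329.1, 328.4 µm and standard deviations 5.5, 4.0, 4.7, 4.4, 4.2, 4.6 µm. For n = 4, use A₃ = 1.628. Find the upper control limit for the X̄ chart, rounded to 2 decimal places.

335.70

X̄̄ = (329.2 + 325.3 + 329.7 + 327.9 + 329.1 + 328.4) / 6 = 328.2667
s̄ = (5.5 + 4.0 + 4.7 + 4.4 + 4.2 + 4.6) / 6 = 4.5667
UCL = X̄̄ + A₃·s̄ = 328.2667 + 1.628 × 4.5667 = 335.7012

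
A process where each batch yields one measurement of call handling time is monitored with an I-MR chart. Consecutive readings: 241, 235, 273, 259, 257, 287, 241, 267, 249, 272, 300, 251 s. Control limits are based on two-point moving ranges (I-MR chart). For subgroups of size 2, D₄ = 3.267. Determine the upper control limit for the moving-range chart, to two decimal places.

Moving ranges: 6, 38, 14, 2, 30, 46, 26, 18, 23, 28, 49; M̄R̄ = 280.0000 / 11 = 25.4545
UCL_MR = D₄·M̄R̄ = 3.267 × 25.4545 = 83.1600

83.16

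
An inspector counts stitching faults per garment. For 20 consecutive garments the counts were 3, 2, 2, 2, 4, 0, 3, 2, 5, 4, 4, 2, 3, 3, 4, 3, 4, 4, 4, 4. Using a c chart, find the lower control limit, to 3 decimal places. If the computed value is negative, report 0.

0.000

c̄ = (3 + 2 + 2 + 2 + 4 + 0 + 3 + 2 + 5 + 4 + 4 + 2 + 3 + 3 + 4 + 3 + 4 + 4 + 4 + 4) / 20 = 62 / 20 = 3.1000
LCL = c̄ − 3√c̄ = 3.1000 − 3 × 1.7607 = -2.1820 → 0 (cannot be negative)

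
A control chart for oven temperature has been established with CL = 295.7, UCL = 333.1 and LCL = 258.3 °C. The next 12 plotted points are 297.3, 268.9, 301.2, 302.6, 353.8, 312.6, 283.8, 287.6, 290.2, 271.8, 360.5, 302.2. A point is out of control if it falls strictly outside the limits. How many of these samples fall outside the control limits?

Compare each point to [258.3, 333.1]: sample 5 = 353.8 > UCL; sample 11 = 360.5 > UCL.

2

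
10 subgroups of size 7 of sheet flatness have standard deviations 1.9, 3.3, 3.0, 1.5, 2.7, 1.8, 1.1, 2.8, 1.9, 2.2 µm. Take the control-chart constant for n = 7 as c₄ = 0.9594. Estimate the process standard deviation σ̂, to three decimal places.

s̄ = (1.9 + 3.3 + 3.0 + 1.5 + 2.7 + 1.8 + 1.1 + 2.8 + 1.9 + 2.2) / 10 = 2.2200
σ̂ = s̄ / c₄ = 2.2200 / 0.9594 = 2.3139

2.314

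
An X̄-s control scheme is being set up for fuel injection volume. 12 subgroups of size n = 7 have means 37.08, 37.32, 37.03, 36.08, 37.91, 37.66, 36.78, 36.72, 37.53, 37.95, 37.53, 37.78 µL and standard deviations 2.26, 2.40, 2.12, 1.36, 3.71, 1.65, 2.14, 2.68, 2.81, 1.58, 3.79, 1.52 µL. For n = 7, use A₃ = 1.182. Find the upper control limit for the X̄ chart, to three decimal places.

X̄̄ = (37.08 + 37.32 + 37.03 + 36.08 + 37.91 + 37.66 + 36.78 + 36.72 + 37.53 + 37.95 + 37.53 + 37.78) / 12 = 37.2808
s̄ = (2.26 + 2.40 + 2.12 + 1.36 + 3.71 + 1.65 + 2.14 + 2.68 + 2.81 + 1.58 + 3.79 + 1.52) / 12 = 2.3350
UCL = X̄̄ + A₃·s̄ = 37.2808 + 1.182 × 2.3350 = 40.0408

40.041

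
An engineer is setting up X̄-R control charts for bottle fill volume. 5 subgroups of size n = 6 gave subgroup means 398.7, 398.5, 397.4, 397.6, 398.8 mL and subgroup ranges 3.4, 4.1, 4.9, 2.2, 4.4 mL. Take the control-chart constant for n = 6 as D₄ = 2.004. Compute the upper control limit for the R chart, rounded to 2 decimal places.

R̄ = (3.4 + 4.1 + 4.9 + 2.2 + 4.4) / 5 = 19.0000 / 5 = 3.8000
UCL_R = D₄·R̄ = 2.004 × 3.8000 = 7.6152

7.62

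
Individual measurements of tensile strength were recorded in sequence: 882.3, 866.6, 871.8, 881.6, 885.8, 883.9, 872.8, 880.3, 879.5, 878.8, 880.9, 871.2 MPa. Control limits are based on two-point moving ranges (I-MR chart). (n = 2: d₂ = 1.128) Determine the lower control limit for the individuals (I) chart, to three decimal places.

861.348

X̄ = (882.3 + 866.6 + 871.8 + 881.6 + 885.8 + 883.9 + 872.8 + 880.3 + 879.5 + 878.8 + 880.9 + 871.2) / 12 = 877.9583
Moving ranges: 15.7, 5.2, 9.8, 4.2, 1.9, 11.1, 7.5, 0.8, 0.7, 2.1, 9.7; M̄R̄ = 68.7000 / 11 = 6.2455
LCL = X̄ − 3·M̄R̄/d₂ = 877.9583 − 3 × 6.2455 / 1.128 = 861.3481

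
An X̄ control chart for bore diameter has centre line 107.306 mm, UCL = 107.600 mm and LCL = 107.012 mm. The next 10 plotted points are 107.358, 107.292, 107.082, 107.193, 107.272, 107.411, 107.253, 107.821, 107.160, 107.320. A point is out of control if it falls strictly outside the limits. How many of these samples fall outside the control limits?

Compare each point to [107.012, 107.600]: sample 8 = 107.821 > UCL.

1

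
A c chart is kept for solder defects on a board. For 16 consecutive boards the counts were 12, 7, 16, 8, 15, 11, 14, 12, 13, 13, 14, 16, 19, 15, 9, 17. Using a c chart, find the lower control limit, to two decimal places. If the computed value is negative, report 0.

c̄ = (12 + 7 + 16 + 8 + 15 + 11 + 14 + 12 + 13 + 13 + 14 + 16 + 19 + 15 + 9 + 17) / 16 = 211 / 16 = 13.1875
LCL = c̄ − 3√c̄ = 13.1875 − 3 × 3.6315 = 2.2931

2.29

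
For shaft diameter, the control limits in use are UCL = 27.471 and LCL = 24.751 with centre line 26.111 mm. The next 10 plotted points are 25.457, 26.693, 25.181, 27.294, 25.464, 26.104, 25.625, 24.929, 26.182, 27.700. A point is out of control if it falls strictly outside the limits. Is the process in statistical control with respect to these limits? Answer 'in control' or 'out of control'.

out of control

Compare each point to [24.751, 27.471]: sample 10 = 27.700 > UCL.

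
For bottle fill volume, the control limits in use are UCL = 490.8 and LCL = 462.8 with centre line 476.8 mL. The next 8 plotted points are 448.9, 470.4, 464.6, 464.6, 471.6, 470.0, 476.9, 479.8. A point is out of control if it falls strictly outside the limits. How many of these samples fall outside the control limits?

Compare each point to [462.8, 490.8]: sample 1 = 448.9 < LCL.

1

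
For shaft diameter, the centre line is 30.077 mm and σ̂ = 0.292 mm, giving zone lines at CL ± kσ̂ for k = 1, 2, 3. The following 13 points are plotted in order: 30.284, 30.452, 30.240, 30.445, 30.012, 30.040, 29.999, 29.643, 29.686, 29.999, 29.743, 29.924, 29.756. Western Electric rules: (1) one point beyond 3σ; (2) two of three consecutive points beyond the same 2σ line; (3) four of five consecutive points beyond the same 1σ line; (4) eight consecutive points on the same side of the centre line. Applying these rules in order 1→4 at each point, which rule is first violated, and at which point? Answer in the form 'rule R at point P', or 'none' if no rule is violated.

rule 4 at point 12

Zone of each point (C = within 1σ̂, B = 1σ̂–2σ̂, A = 2σ̂–3σ̂, * = beyond 3σ̂; sign = side of CL): 1:+C, 2:+B, 3:+C, 4:+B, 5:-C, 6:-C, 7:-C, 8:-B, 9:-B, 10:-C, 11:-B, 12:-C, 13:-B
Rule 4 (eight consecutive points on the same side of the centre line) is satisfied at point 12.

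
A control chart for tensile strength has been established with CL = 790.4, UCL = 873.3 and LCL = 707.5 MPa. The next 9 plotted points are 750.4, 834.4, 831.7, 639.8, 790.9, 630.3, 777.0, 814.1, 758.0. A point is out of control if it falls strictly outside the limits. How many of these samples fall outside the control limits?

2

Compare each point to [707.5, 873.3]: sample 4 = 639.8 < LCL; sample 6 = 630.3 < LCL.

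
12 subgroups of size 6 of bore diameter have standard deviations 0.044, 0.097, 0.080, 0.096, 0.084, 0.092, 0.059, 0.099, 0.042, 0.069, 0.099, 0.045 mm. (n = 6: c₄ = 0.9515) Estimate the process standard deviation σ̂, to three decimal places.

0.079

s̄ = (0.044 + 0.097 + 0.080 + 0.096 + 0.084 + 0.092 + 0.059 + 0.099 + 0.042 + 0.069 + 0.099 + 0.045) / 12 = 0.0755
σ̂ = s̄ / c₄ = 0.0755 / 0.9515 = 0.0793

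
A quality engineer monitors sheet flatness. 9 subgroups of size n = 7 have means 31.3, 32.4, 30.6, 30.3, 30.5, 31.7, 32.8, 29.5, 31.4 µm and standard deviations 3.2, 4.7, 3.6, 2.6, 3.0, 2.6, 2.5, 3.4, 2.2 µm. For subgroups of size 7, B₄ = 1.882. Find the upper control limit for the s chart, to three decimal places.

s̄ = (3.2 + 4.7 + 3.6 + 2.6 + 3.0 + 2.6 + 2.5 + 3.4 + 2.2) / 9 = 3.0889
UCL_s = B₄·s̄ = 1.882 × 3.0889 = 5.8133

5.813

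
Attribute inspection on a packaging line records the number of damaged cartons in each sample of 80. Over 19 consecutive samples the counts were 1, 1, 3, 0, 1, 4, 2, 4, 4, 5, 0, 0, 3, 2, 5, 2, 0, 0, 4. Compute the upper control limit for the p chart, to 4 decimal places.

0.0813

p̄ = Σdᵢ / (k·n) = 41 / (19 × 80) = 0.02697
UCL = p̄ + 3·√(p̄(1−p̄)/n) = 0.02697 + 3 × √(0.02697×0.97303/80) = 0.02697 + 3 × 0.01811 = 0.08131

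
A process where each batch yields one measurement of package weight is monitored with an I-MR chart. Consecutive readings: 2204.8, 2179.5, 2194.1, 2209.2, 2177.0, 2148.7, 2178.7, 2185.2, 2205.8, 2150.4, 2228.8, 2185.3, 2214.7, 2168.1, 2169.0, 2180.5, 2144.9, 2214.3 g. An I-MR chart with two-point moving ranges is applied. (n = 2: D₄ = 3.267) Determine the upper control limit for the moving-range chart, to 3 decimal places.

Moving ranges: 25.3, 14.6, 15.1, 32.2, 28.3, 30.0, 6.5, 20.6, 55.4, 78.4, 43.5, 29.4, 46.6, 0.9, 11.5, 35.6, 69.4; M̄R̄ = 543.3000 / 17 = 31.9588
UCL_MR = D₄·M̄R̄ = 3.267 × 31.9588 = 104.4095

104.409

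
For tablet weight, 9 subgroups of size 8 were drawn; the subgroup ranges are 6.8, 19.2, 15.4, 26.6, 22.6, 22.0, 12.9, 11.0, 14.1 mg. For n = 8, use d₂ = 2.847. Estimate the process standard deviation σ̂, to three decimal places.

5.878

R̄ = (6.8 + 19.2 + 15.4 + 26.6 + 22.6 + 22.0 + 12.9 + 11.0 + 14.1) / 9 = 16.7333
σ̂ = R̄ / d₂ = 16.7333 / 2.847 = 5.8775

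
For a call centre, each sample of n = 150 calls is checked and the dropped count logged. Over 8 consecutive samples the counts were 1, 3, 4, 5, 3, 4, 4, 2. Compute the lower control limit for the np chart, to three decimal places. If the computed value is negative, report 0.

0.000

p̄ = Σdᵢ / (k·n) = 26 / (8 × 150) = 0.02167
LCL = np̄ − 3·√(np̄(1−p̄)) = 3.2500 − 3 × 1.7831 = -2.0994 → 0 (negative, so LCL = 0)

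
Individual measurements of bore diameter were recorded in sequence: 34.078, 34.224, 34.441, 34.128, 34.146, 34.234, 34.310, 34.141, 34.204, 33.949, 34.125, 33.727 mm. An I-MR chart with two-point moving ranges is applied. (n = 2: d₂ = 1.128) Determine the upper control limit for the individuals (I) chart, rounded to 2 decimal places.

34.61

X̄ = (34.078 + 34.224 + 34.441 + 34.128 + 34.146 + 34.234 + 34.310 + 34.141 + 34.204 + 33.949 + 34.125 + 33.727) / 12 = 34.1422
Moving ranges: 0.146, 0.217, 0.313, 0.018, 0.088, 0.076, 0.169, 0.063, 0.255, 0.176, 0.398; M̄R̄ = 1.9190 / 11 = 0.1745
UCL = X̄ + 3·M̄R̄/d₂ = 34.1422 + 3 × 0.1745 / 1.128 = 34.6062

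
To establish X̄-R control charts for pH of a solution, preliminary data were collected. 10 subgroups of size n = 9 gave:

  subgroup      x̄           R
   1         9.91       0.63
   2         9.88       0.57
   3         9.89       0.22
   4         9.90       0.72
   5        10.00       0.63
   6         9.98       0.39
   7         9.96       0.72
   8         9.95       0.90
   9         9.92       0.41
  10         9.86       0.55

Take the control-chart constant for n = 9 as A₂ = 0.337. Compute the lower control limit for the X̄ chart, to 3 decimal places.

X̄̄ = (9.91 + 9.88 + 9.89 + 9.90 + 10.00 + 9.98 + 9.96 + 9.95 + 9.92 + 9.86) / 10 = 99.2500 / 10 = 9.9250
R̄ = (0.63 + 0.57 + 0.22 + 0.72 + 0.63 + 0.39 + 0.72 + 0.90 + 0.41 + 0.55) / 10 = 5.7400 / 10 = 0.5740
LCL = X̄̄ − A₂·R̄ = 9.9250 − 0.337 × 0.5740 = 9.7316

9.732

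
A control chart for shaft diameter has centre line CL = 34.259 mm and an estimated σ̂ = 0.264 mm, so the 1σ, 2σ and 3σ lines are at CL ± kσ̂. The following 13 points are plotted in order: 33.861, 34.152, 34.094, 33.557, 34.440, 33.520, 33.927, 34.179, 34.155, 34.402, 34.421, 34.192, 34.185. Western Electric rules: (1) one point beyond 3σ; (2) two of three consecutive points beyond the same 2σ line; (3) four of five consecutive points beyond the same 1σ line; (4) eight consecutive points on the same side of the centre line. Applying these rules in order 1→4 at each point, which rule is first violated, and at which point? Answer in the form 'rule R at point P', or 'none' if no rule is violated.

rule 2 at point 6

Zone of each point (C = within 1σ̂, B = 1σ̂–2σ̂, A = 2σ̂–3σ̂, * = beyond 3σ̂; sign = side of CL): 1:-B, 2:-C, 3:-C, 4:-A, 5:+C, 6:-A, 7:-B, 8:-C, 9:-C, 10:+C, 11:+C, 12:-C, 13:-C
Rule 2 (two of three consecutive points beyond the same 2σ limit) is satisfied at point 6.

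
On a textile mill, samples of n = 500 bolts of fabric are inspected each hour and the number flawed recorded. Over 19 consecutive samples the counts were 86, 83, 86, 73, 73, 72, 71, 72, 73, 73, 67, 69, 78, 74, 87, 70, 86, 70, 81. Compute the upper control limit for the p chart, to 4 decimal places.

p̄ = Σdᵢ / (k·n) = 1444 / (19 × 500) = 0.15200
UCL = p̄ + 3·√(p̄(1−p̄)/n) = 0.15200 + 3 × √(0.15200×0.84800/500) = 0.15200 + 3 × 0.01606 = 0.20017

0.2002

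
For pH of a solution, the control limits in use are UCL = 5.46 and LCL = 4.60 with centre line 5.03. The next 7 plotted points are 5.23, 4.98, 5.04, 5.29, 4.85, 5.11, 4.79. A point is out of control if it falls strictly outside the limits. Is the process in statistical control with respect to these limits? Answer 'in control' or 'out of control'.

in control

All 7 points lie within [4.60, 5.46].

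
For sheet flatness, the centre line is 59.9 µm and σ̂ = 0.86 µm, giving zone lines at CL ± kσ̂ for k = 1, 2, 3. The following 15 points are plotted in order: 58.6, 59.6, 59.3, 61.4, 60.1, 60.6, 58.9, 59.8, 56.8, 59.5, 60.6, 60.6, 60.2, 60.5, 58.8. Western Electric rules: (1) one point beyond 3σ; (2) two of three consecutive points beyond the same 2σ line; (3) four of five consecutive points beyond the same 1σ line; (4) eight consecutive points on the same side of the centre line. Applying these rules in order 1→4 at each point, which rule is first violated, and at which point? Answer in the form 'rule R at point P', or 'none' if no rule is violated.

rule 1 at point 9

Zone of each point (C = within 1σ̂, B = 1σ̂–2σ̂, A = 2σ̂–3σ̂, * = beyond 3σ̂; sign = side of CL): 1:-B, 2:-C, 3:-C, 4:+B, 5:+C, 6:+C, 7:-B, 8:-C, 9:-*, 10:-C, 11:+C, 12:+C, 13:+C, 14:+C, 15:-B
Rule 1 (one point beyond the 3σ limits) is satisfied at point 9.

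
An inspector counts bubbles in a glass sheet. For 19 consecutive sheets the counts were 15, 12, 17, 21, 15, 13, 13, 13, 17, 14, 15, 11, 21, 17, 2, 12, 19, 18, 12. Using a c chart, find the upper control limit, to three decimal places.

c̄ = (15 + 12 + 17 + 21 + 15 + 13 + 13 + 13 + 17 + 14 + 15 + 11 + 21 + 17 + 2 + 12 + 19 + 18 + 12) / 19 = 277 / 19 = 14.5789
UCL = c̄ + 3√c̄ = 14.5789 + 3 × √14.5789 = 14.5789 + 3 × 3.8182 = 26.0337

26.034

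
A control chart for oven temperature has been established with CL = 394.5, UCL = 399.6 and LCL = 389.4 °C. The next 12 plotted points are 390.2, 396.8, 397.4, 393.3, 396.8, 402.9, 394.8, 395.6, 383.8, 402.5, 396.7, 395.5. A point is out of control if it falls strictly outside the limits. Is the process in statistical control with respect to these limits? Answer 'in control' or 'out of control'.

Compare each point to [389.4, 399.6]: sample 6 = 402.9 > UCL; sample 9 = 383.8 < LCL; sample 10 = 402.5 > UCL.

out of control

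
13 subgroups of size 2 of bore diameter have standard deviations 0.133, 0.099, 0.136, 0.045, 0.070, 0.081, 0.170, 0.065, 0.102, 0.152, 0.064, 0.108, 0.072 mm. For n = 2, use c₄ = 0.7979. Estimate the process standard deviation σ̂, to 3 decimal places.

0.125

s̄ = (0.133 + 0.099 + 0.136 + 0.045 + 0.070 + 0.081 + 0.170 + 0.065 + 0.102 + 0.152 + 0.064 + 0.108 + 0.072) / 13 = 0.0998
σ̂ = s̄ / c₄ = 0.0998 / 0.7979 = 0.1250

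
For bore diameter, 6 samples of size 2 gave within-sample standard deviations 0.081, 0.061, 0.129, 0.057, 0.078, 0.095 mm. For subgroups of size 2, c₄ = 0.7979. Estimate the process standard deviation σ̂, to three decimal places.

0.105

s̄ = (0.081 + 0.061 + 0.129 + 0.057 + 0.078 + 0.095) / 6 = 0.0835
σ̂ = s̄ / c₄ = 0.0835 / 0.7979 = 0.1046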